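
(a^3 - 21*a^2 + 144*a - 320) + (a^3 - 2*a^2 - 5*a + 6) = 2*a^3 - 23*a^2 + 139*a - 314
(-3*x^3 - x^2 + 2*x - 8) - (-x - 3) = -3*x^3 - x^2 + 3*x - 5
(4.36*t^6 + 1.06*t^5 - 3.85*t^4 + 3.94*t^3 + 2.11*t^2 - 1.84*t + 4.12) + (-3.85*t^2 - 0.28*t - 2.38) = 4.36*t^6 + 1.06*t^5 - 3.85*t^4 + 3.94*t^3 - 1.74*t^2 - 2.12*t + 1.74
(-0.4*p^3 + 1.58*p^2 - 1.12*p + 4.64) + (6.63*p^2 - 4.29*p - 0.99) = -0.4*p^3 + 8.21*p^2 - 5.41*p + 3.65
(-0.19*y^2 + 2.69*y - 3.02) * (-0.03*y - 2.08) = 0.0057*y^3 + 0.3145*y^2 - 5.5046*y + 6.2816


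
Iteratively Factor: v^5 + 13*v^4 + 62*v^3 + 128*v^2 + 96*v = (v + 4)*(v^4 + 9*v^3 + 26*v^2 + 24*v) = (v + 3)*(v + 4)*(v^3 + 6*v^2 + 8*v) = (v + 3)*(v + 4)^2*(v^2 + 2*v) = v*(v + 3)*(v + 4)^2*(v + 2)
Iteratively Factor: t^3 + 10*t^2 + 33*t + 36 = (t + 3)*(t^2 + 7*t + 12) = (t + 3)*(t + 4)*(t + 3)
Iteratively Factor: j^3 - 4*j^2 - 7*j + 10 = (j - 5)*(j^2 + j - 2) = (j - 5)*(j + 2)*(j - 1)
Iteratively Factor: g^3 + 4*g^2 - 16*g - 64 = (g + 4)*(g^2 - 16) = (g - 4)*(g + 4)*(g + 4)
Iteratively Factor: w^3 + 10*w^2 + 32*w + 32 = (w + 4)*(w^2 + 6*w + 8) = (w + 2)*(w + 4)*(w + 4)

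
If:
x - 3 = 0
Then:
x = 3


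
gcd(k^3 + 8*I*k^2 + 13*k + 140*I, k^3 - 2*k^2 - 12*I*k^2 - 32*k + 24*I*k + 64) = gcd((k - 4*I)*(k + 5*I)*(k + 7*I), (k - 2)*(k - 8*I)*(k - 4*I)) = k - 4*I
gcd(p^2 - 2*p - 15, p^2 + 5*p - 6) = 1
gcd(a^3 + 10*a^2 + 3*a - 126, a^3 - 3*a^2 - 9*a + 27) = a - 3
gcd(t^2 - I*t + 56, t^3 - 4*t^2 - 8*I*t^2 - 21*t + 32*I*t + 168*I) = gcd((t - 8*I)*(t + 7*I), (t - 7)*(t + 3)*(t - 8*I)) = t - 8*I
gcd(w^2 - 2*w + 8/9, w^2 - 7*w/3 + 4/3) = w - 4/3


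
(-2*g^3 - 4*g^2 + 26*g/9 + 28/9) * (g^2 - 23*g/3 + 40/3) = -2*g^5 + 34*g^4/3 + 62*g^3/9 - 1954*g^2/27 + 44*g/3 + 1120/27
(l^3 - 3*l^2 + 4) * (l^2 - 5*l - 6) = l^5 - 8*l^4 + 9*l^3 + 22*l^2 - 20*l - 24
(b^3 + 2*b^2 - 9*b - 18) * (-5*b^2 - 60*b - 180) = -5*b^5 - 70*b^4 - 255*b^3 + 270*b^2 + 2700*b + 3240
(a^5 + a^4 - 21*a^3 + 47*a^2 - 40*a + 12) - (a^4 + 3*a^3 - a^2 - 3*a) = a^5 - 24*a^3 + 48*a^2 - 37*a + 12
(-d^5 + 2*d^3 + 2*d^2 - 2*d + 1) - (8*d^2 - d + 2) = -d^5 + 2*d^3 - 6*d^2 - d - 1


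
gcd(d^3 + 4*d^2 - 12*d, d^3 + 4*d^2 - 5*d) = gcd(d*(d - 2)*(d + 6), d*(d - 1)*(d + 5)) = d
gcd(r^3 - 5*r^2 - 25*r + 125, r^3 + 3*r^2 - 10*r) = r + 5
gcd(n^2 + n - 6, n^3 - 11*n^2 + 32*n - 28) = n - 2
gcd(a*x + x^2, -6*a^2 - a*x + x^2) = 1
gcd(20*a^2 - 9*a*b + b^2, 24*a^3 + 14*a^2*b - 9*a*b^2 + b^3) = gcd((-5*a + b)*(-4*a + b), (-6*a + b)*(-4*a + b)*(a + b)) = 4*a - b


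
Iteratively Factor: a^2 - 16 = (a + 4)*(a - 4)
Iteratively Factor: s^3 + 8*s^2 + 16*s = (s + 4)*(s^2 + 4*s) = s*(s + 4)*(s + 4)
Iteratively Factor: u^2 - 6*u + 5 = (u - 5)*(u - 1)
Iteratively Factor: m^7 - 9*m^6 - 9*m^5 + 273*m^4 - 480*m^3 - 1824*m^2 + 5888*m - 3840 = (m + 4)*(m^6 - 13*m^5 + 43*m^4 + 101*m^3 - 884*m^2 + 1712*m - 960) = (m - 5)*(m + 4)*(m^5 - 8*m^4 + 3*m^3 + 116*m^2 - 304*m + 192) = (m - 5)*(m - 3)*(m + 4)*(m^4 - 5*m^3 - 12*m^2 + 80*m - 64) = (m - 5)*(m - 3)*(m + 4)^2*(m^3 - 9*m^2 + 24*m - 16) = (m - 5)*(m - 3)*(m - 1)*(m + 4)^2*(m^2 - 8*m + 16) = (m - 5)*(m - 4)*(m - 3)*(m - 1)*(m + 4)^2*(m - 4)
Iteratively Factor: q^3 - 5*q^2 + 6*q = (q)*(q^2 - 5*q + 6) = q*(q - 3)*(q - 2)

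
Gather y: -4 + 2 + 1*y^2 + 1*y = y^2 + y - 2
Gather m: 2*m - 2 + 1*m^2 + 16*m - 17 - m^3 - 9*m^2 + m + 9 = -m^3 - 8*m^2 + 19*m - 10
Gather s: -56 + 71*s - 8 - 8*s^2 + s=-8*s^2 + 72*s - 64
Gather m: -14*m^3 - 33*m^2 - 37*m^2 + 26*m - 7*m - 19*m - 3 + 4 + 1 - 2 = -14*m^3 - 70*m^2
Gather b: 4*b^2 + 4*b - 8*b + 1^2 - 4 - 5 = 4*b^2 - 4*b - 8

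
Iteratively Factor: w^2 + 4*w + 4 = (w + 2)*(w + 2)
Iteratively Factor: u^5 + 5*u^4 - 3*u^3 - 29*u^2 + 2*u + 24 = (u + 3)*(u^4 + 2*u^3 - 9*u^2 - 2*u + 8) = (u + 3)*(u + 4)*(u^3 - 2*u^2 - u + 2) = (u - 2)*(u + 3)*(u + 4)*(u^2 - 1) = (u - 2)*(u + 1)*(u + 3)*(u + 4)*(u - 1)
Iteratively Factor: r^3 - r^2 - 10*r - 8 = (r + 2)*(r^2 - 3*r - 4) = (r - 4)*(r + 2)*(r + 1)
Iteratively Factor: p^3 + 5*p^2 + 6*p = (p)*(p^2 + 5*p + 6) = p*(p + 3)*(p + 2)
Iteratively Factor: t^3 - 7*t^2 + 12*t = (t - 3)*(t^2 - 4*t) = t*(t - 3)*(t - 4)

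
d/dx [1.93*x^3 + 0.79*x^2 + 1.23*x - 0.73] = 5.79*x^2 + 1.58*x + 1.23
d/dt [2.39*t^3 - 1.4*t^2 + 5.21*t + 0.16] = 7.17*t^2 - 2.8*t + 5.21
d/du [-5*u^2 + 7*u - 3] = 7 - 10*u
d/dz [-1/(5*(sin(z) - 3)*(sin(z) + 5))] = 2*(sin(z) + 1)*cos(z)/(5*(sin(z) - 3)^2*(sin(z) + 5)^2)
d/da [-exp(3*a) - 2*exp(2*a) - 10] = (-3*exp(a) - 4)*exp(2*a)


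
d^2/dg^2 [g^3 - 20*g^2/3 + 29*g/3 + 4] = 6*g - 40/3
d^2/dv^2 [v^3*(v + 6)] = 12*v*(v + 3)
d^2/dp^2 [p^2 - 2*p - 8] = 2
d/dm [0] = 0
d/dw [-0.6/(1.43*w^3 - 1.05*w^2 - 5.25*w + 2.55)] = (2.574*w^2 - 1.26*w - 3.15)/(1.43*w^3 - 1.05*w^2 - 5.25*w + 2.55)^2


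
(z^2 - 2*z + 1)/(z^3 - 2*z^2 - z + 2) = (z - 1)/(z^2 - z - 2)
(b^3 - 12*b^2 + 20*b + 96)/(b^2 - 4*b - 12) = b - 8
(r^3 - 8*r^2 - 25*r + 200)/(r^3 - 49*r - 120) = (r - 5)/(r + 3)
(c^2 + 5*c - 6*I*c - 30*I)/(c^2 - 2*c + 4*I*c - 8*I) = (c^2 + c*(5 - 6*I) - 30*I)/(c^2 + c*(-2 + 4*I) - 8*I)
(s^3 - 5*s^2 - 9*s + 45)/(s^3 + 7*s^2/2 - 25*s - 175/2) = 2*(s^2 - 9)/(2*s^2 + 17*s + 35)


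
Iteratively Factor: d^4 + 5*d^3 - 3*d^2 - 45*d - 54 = (d + 2)*(d^3 + 3*d^2 - 9*d - 27) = (d + 2)*(d + 3)*(d^2 - 9) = (d - 3)*(d + 2)*(d + 3)*(d + 3)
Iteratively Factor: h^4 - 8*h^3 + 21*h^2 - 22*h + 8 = (h - 2)*(h^3 - 6*h^2 + 9*h - 4) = (h - 2)*(h - 1)*(h^2 - 5*h + 4) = (h - 4)*(h - 2)*(h - 1)*(h - 1)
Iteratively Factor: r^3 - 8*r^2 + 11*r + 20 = (r - 5)*(r^2 - 3*r - 4) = (r - 5)*(r - 4)*(r + 1)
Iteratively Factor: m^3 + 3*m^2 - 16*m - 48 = (m + 4)*(m^2 - m - 12) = (m + 3)*(m + 4)*(m - 4)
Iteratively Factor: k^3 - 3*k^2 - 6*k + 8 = (k - 1)*(k^2 - 2*k - 8) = (k - 1)*(k + 2)*(k - 4)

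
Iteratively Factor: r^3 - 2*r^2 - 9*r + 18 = (r + 3)*(r^2 - 5*r + 6) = (r - 2)*(r + 3)*(r - 3)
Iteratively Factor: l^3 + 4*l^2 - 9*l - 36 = (l + 4)*(l^2 - 9) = (l - 3)*(l + 4)*(l + 3)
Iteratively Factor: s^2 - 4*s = (s - 4)*(s)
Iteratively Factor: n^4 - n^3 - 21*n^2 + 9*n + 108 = (n - 3)*(n^3 + 2*n^2 - 15*n - 36) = (n - 3)*(n + 3)*(n^2 - n - 12) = (n - 3)*(n + 3)^2*(n - 4)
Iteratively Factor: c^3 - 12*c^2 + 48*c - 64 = (c - 4)*(c^2 - 8*c + 16) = (c - 4)^2*(c - 4)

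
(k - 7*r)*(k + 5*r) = k^2 - 2*k*r - 35*r^2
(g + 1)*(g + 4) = g^2 + 5*g + 4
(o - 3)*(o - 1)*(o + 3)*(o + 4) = o^4 + 3*o^3 - 13*o^2 - 27*o + 36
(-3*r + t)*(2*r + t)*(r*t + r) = -6*r^3*t - 6*r^3 - r^2*t^2 - r^2*t + r*t^3 + r*t^2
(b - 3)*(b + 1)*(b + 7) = b^3 + 5*b^2 - 17*b - 21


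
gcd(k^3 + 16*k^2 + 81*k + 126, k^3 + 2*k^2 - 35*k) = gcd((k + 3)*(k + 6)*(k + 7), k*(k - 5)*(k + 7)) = k + 7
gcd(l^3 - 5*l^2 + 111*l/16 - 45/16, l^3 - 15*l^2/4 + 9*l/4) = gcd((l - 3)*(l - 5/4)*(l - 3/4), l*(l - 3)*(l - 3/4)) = l^2 - 15*l/4 + 9/4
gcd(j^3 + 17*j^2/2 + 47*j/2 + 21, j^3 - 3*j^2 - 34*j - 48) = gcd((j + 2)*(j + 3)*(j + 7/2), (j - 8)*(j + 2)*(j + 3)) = j^2 + 5*j + 6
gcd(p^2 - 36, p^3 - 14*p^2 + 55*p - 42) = p - 6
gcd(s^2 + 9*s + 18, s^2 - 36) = s + 6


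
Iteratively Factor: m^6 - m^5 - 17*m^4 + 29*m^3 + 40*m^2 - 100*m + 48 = (m - 1)*(m^5 - 17*m^3 + 12*m^2 + 52*m - 48) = (m - 1)*(m + 4)*(m^4 - 4*m^3 - m^2 + 16*m - 12) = (m - 1)^2*(m + 4)*(m^3 - 3*m^2 - 4*m + 12) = (m - 3)*(m - 1)^2*(m + 4)*(m^2 - 4) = (m - 3)*(m - 2)*(m - 1)^2*(m + 4)*(m + 2)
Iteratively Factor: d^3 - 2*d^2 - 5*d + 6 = (d + 2)*(d^2 - 4*d + 3) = (d - 1)*(d + 2)*(d - 3)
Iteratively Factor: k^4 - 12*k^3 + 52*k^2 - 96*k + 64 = (k - 2)*(k^3 - 10*k^2 + 32*k - 32) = (k - 4)*(k - 2)*(k^2 - 6*k + 8) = (k - 4)*(k - 2)^2*(k - 4)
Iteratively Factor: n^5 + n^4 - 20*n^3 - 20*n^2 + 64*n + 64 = (n + 2)*(n^4 - n^3 - 18*n^2 + 16*n + 32) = (n - 2)*(n + 2)*(n^3 + n^2 - 16*n - 16) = (n - 2)*(n + 1)*(n + 2)*(n^2 - 16) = (n - 2)*(n + 1)*(n + 2)*(n + 4)*(n - 4)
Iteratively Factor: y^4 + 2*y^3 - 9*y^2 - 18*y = (y - 3)*(y^3 + 5*y^2 + 6*y) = (y - 3)*(y + 2)*(y^2 + 3*y) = (y - 3)*(y + 2)*(y + 3)*(y)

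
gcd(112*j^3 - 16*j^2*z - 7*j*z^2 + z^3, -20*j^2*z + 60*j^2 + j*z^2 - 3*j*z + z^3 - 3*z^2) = -4*j + z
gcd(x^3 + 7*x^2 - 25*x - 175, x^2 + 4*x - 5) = x + 5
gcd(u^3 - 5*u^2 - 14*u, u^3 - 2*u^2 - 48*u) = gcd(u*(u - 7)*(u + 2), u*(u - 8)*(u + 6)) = u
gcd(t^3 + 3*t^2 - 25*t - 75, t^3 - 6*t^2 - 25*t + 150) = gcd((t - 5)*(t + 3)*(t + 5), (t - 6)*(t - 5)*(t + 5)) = t^2 - 25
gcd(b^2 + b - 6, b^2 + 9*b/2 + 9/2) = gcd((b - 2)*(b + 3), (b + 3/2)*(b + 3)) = b + 3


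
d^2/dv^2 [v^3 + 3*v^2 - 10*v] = 6*v + 6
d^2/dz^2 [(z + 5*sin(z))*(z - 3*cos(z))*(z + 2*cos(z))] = -5*z^2*sin(z) + z^2*cos(z) + 4*z*sin(z) + 10*z*sin(2*z) + 20*z*cos(z) + 12*z*cos(2*z) + 6*z + 35*sin(z)/2 + 12*sin(2*z) + 135*sin(3*z)/2 - 2*cos(z) - 10*cos(2*z)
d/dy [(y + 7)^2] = 2*y + 14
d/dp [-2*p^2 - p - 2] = -4*p - 1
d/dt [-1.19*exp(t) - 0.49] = -1.19*exp(t)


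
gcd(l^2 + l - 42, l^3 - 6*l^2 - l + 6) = l - 6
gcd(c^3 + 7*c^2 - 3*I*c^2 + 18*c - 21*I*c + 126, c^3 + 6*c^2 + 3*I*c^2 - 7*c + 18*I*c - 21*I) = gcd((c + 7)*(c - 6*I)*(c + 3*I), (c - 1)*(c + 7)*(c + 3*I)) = c^2 + c*(7 + 3*I) + 21*I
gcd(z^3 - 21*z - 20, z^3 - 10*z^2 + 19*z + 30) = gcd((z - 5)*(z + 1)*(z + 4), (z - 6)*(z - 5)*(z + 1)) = z^2 - 4*z - 5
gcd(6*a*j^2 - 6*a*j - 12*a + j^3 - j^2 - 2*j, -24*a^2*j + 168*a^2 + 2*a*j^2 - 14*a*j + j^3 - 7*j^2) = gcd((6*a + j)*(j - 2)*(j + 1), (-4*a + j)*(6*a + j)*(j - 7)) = 6*a + j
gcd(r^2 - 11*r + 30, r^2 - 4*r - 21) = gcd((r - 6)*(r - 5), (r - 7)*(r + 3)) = 1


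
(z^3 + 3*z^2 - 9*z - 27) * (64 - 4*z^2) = -4*z^5 - 12*z^4 + 100*z^3 + 300*z^2 - 576*z - 1728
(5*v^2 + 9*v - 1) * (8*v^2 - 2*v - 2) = 40*v^4 + 62*v^3 - 36*v^2 - 16*v + 2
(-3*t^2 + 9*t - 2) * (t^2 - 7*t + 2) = -3*t^4 + 30*t^3 - 71*t^2 + 32*t - 4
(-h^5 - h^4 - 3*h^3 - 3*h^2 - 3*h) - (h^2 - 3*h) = -h^5 - h^4 - 3*h^3 - 4*h^2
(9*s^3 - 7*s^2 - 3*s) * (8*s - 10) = 72*s^4 - 146*s^3 + 46*s^2 + 30*s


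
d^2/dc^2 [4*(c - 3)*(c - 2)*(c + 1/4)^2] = 48*c^2 - 108*c + 57/2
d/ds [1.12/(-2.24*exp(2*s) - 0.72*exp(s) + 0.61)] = (5.0176*exp(s) + 0.8064)*exp(s)/(2.24*exp(2*s) + 0.72*exp(s) - 0.61)^2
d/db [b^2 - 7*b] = 2*b - 7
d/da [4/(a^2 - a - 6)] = 4*(1 - 2*a)/(-a^2 + a + 6)^2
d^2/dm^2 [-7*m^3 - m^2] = -42*m - 2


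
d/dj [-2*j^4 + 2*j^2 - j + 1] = -8*j^3 + 4*j - 1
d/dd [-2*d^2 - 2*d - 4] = -4*d - 2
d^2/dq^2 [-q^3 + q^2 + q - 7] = 2 - 6*q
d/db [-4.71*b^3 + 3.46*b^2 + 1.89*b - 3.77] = -14.13*b^2 + 6.92*b + 1.89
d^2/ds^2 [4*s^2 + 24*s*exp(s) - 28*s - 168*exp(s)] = 24*s*exp(s) - 120*exp(s) + 8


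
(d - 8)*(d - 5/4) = d^2 - 37*d/4 + 10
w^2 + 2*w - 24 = (w - 4)*(w + 6)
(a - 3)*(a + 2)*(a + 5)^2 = a^4 + 9*a^3 + 9*a^2 - 85*a - 150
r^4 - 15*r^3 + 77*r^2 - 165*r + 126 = (r - 7)*(r - 3)^2*(r - 2)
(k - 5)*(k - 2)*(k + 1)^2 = k^4 - 5*k^3 - 3*k^2 + 13*k + 10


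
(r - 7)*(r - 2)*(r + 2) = r^3 - 7*r^2 - 4*r + 28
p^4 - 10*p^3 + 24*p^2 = p^2*(p - 6)*(p - 4)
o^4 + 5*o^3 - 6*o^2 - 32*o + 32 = (o - 2)*(o - 1)*(o + 4)^2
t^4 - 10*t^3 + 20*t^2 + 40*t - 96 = (t - 6)*(t - 4)*(t - 2)*(t + 2)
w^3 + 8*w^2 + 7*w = w*(w + 1)*(w + 7)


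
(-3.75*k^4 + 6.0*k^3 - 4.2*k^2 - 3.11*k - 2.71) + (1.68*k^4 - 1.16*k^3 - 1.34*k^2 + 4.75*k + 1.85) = -2.07*k^4 + 4.84*k^3 - 5.54*k^2 + 1.64*k - 0.86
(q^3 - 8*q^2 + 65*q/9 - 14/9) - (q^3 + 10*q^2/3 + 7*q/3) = -34*q^2/3 + 44*q/9 - 14/9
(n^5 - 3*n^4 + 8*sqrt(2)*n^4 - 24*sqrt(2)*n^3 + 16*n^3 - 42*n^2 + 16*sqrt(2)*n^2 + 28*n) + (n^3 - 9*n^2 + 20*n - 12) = n^5 - 3*n^4 + 8*sqrt(2)*n^4 - 24*sqrt(2)*n^3 + 17*n^3 - 51*n^2 + 16*sqrt(2)*n^2 + 48*n - 12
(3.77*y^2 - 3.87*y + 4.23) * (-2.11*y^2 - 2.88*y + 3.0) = -7.9547*y^4 - 2.6919*y^3 + 13.5303*y^2 - 23.7924*y + 12.69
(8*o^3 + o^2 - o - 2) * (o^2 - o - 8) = 8*o^5 - 7*o^4 - 66*o^3 - 9*o^2 + 10*o + 16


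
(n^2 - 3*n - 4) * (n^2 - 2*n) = n^4 - 5*n^3 + 2*n^2 + 8*n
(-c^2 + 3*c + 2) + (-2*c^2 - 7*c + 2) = -3*c^2 - 4*c + 4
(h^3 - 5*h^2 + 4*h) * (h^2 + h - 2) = h^5 - 4*h^4 - 3*h^3 + 14*h^2 - 8*h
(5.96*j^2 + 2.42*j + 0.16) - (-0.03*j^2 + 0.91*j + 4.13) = 5.99*j^2 + 1.51*j - 3.97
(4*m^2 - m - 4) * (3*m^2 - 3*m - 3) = 12*m^4 - 15*m^3 - 21*m^2 + 15*m + 12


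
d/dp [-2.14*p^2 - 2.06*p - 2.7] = -4.28*p - 2.06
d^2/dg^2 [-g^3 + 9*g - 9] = -6*g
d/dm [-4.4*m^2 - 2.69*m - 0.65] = -8.8*m - 2.69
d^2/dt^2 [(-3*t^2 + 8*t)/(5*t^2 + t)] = 430/(125*t^3 + 75*t^2 + 15*t + 1)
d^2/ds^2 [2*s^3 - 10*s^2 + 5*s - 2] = 12*s - 20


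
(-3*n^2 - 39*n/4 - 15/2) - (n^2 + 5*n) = -4*n^2 - 59*n/4 - 15/2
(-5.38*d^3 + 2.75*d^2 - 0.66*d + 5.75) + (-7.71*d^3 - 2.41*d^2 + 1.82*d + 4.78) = -13.09*d^3 + 0.34*d^2 + 1.16*d + 10.53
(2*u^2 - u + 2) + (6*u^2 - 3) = 8*u^2 - u - 1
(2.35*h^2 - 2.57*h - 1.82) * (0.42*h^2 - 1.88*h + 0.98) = 0.987*h^4 - 5.4974*h^3 + 6.3702*h^2 + 0.903*h - 1.7836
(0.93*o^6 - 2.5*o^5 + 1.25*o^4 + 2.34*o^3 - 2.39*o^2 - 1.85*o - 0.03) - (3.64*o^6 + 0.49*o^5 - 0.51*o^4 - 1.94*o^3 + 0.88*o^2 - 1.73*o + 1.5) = -2.71*o^6 - 2.99*o^5 + 1.76*o^4 + 4.28*o^3 - 3.27*o^2 - 0.12*o - 1.53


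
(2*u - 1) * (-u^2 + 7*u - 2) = -2*u^3 + 15*u^2 - 11*u + 2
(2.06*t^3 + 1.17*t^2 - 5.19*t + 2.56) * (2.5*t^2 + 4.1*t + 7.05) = 5.15*t^5 + 11.371*t^4 + 6.345*t^3 - 6.6305*t^2 - 26.0935*t + 18.048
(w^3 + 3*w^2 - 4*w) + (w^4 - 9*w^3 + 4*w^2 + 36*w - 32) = w^4 - 8*w^3 + 7*w^2 + 32*w - 32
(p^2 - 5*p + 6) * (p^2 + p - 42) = p^4 - 4*p^3 - 41*p^2 + 216*p - 252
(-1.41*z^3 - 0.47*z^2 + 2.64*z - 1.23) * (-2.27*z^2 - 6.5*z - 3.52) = 3.2007*z^5 + 10.2319*z^4 + 2.0254*z^3 - 12.7135*z^2 - 1.2978*z + 4.3296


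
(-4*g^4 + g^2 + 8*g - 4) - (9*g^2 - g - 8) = -4*g^4 - 8*g^2 + 9*g + 4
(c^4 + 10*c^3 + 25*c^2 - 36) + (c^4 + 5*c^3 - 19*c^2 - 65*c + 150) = 2*c^4 + 15*c^3 + 6*c^2 - 65*c + 114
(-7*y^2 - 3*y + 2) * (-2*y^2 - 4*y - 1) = 14*y^4 + 34*y^3 + 15*y^2 - 5*y - 2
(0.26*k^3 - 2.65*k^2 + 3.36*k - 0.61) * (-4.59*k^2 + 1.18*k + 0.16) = -1.1934*k^5 + 12.4703*k^4 - 18.5078*k^3 + 6.3407*k^2 - 0.1822*k - 0.0976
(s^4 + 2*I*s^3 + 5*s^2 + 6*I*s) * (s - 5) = s^5 - 5*s^4 + 2*I*s^4 + 5*s^3 - 10*I*s^3 - 25*s^2 + 6*I*s^2 - 30*I*s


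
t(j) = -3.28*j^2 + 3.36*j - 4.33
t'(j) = 3.36 - 6.56*j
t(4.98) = -68.94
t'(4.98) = -29.31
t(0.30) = -3.62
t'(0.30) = 1.39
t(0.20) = -3.79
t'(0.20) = 2.05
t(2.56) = -17.22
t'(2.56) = -13.43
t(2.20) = -12.81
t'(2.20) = -11.07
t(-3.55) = -57.59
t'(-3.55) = 26.65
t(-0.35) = -5.91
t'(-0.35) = 5.66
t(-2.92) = -42.11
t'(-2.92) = 22.52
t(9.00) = -239.77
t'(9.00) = -55.68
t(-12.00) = -516.97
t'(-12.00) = 82.08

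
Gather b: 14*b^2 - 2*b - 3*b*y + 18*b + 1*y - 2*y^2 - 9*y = 14*b^2 + b*(16 - 3*y) - 2*y^2 - 8*y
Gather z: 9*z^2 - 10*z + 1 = 9*z^2 - 10*z + 1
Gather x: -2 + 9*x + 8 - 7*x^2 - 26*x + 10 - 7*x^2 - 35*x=-14*x^2 - 52*x + 16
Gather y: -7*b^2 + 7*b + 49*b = -7*b^2 + 56*b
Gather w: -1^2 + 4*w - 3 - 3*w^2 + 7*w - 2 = -3*w^2 + 11*w - 6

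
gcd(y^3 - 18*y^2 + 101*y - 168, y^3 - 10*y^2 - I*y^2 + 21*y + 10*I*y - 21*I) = y^2 - 10*y + 21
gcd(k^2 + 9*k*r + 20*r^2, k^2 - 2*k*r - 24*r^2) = k + 4*r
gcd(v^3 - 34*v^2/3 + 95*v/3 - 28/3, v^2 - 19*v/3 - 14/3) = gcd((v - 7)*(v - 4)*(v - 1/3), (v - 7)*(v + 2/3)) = v - 7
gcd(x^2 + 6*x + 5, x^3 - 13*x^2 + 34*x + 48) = x + 1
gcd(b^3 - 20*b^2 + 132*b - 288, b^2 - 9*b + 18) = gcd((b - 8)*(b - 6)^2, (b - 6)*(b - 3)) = b - 6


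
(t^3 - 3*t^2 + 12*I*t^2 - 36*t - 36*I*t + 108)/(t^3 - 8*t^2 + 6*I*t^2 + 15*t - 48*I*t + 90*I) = (t + 6*I)/(t - 5)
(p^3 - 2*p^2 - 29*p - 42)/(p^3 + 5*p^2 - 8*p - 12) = (p^3 - 2*p^2 - 29*p - 42)/(p^3 + 5*p^2 - 8*p - 12)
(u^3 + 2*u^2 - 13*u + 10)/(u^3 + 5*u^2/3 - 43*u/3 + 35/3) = 3*(u - 2)/(3*u - 7)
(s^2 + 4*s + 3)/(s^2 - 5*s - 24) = (s + 1)/(s - 8)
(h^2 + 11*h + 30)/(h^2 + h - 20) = (h + 6)/(h - 4)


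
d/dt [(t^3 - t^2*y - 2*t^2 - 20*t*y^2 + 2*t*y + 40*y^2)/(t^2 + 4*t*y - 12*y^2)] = (t^4 + 8*t^3*y - 20*t^2*y^2 - 10*t^2*y + 24*t*y^3 - 32*t*y^2 + 240*y^4 - 184*y^3)/(t^4 + 8*t^3*y - 8*t^2*y^2 - 96*t*y^3 + 144*y^4)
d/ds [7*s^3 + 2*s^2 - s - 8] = 21*s^2 + 4*s - 1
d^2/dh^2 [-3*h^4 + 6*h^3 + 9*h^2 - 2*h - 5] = -36*h^2 + 36*h + 18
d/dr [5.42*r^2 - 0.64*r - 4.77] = 10.84*r - 0.64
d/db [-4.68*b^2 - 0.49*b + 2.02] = -9.36*b - 0.49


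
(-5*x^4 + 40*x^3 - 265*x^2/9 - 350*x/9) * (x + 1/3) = -5*x^5 + 115*x^4/3 - 145*x^3/9 - 1315*x^2/27 - 350*x/27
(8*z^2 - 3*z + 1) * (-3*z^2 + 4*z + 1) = -24*z^4 + 41*z^3 - 7*z^2 + z + 1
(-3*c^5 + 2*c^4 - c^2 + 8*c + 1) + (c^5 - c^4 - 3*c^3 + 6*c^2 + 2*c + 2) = -2*c^5 + c^4 - 3*c^3 + 5*c^2 + 10*c + 3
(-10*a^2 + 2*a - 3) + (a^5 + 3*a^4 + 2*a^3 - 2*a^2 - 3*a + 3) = a^5 + 3*a^4 + 2*a^3 - 12*a^2 - a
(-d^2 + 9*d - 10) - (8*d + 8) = -d^2 + d - 18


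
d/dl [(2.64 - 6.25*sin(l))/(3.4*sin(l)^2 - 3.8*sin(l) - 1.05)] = (21.25*sin(l)^2 - 17.952*sin(l) + 16.5945)*cos(l)/(11.56*sin(l)^4 - 25.84*sin(l)^3 + 7.3*sin(l)^2 + 7.98*sin(l) + 1.1025)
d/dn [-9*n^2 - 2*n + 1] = -18*n - 2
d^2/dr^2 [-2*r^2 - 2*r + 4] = -4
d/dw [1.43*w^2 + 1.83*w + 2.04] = 2.86*w + 1.83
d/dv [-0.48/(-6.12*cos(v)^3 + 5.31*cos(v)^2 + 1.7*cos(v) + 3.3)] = (8.8128*cos(v)^2 - 5.0976*cos(v) - 0.816)*sin(v)/(-6.12*cos(v)^3 + 5.31*cos(v)^2 + 1.7*cos(v) + 3.3)^2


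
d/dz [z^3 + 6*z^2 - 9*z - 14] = 3*z^2 + 12*z - 9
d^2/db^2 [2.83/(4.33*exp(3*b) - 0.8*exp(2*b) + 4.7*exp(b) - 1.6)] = ((-110.2851*exp(2*b) + 9.056*exp(b) - 13.301)*(4.33*exp(3*b) - 0.8*exp(2*b) + 4.7*exp(b) - 1.6) + 2.83*(12.99*exp(2*b) - 1.6*exp(b) + 4.7)*(25.98*exp(2*b) - 3.2*exp(b) + 9.4)*exp(b))*exp(b)/(4.33*exp(3*b) - 0.8*exp(2*b) + 4.7*exp(b) - 1.6)^3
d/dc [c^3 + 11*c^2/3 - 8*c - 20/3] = 3*c^2 + 22*c/3 - 8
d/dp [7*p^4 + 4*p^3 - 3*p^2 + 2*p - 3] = 28*p^3 + 12*p^2 - 6*p + 2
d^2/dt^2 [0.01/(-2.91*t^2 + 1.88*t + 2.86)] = (-0.169362*t^2 + 0.109416*t + 0.01*(5.82*t - 1.88)*(11.64*t - 3.76) + 0.166452)/(-2.91*t^2 + 1.88*t + 2.86)^3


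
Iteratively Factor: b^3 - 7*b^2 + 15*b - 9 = (b - 1)*(b^2 - 6*b + 9) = (b - 3)*(b - 1)*(b - 3)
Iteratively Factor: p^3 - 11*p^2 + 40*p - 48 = (p - 4)*(p^2 - 7*p + 12) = (p - 4)^2*(p - 3)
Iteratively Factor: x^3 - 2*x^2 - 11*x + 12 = (x + 3)*(x^2 - 5*x + 4) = (x - 4)*(x + 3)*(x - 1)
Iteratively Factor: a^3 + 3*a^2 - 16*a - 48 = (a + 3)*(a^2 - 16) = (a - 4)*(a + 3)*(a + 4)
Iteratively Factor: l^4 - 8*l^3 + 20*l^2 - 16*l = (l - 2)*(l^3 - 6*l^2 + 8*l) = l*(l - 2)*(l^2 - 6*l + 8) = l*(l - 2)^2*(l - 4)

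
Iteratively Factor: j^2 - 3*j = (j - 3)*(j)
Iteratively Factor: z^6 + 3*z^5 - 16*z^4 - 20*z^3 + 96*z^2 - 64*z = (z - 1)*(z^5 + 4*z^4 - 12*z^3 - 32*z^2 + 64*z) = (z - 2)*(z - 1)*(z^4 + 6*z^3 - 32*z) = (z - 2)*(z - 1)*(z + 4)*(z^3 + 2*z^2 - 8*z) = z*(z - 2)*(z - 1)*(z + 4)*(z^2 + 2*z - 8) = z*(z - 2)^2*(z - 1)*(z + 4)*(z + 4)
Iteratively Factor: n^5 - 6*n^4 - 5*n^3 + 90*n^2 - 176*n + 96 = (n - 2)*(n^4 - 4*n^3 - 13*n^2 + 64*n - 48) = (n - 2)*(n - 1)*(n^3 - 3*n^2 - 16*n + 48) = (n - 3)*(n - 2)*(n - 1)*(n^2 - 16) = (n - 3)*(n - 2)*(n - 1)*(n + 4)*(n - 4)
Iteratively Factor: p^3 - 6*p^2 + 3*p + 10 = (p + 1)*(p^2 - 7*p + 10) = (p - 5)*(p + 1)*(p - 2)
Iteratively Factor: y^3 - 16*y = (y)*(y^2 - 16) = y*(y - 4)*(y + 4)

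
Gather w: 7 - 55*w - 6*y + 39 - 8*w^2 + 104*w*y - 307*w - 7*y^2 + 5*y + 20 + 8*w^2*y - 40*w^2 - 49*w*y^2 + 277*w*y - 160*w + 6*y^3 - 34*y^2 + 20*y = w^2*(8*y - 48) + w*(-49*y^2 + 381*y - 522) + 6*y^3 - 41*y^2 + 19*y + 66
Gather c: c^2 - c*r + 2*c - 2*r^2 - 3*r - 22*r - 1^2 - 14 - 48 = c^2 + c*(2 - r) - 2*r^2 - 25*r - 63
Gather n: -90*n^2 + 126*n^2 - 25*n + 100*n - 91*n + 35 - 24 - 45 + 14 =36*n^2 - 16*n - 20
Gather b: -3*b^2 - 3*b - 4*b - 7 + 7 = -3*b^2 - 7*b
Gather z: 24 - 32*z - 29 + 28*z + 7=2 - 4*z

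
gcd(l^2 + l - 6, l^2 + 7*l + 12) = l + 3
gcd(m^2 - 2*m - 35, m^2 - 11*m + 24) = 1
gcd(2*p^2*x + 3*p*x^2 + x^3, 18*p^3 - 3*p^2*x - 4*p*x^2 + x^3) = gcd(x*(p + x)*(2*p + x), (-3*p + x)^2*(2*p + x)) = 2*p + x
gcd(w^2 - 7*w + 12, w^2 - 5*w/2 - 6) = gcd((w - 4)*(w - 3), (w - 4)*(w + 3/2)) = w - 4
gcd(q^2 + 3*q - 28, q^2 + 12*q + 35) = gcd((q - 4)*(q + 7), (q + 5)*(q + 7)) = q + 7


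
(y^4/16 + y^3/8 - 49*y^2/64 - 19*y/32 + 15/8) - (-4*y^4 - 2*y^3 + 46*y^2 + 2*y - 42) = 65*y^4/16 + 17*y^3/8 - 2993*y^2/64 - 83*y/32 + 351/8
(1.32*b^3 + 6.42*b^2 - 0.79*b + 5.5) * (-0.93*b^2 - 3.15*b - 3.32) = -1.2276*b^5 - 10.1286*b^4 - 23.8707*b^3 - 23.9409*b^2 - 14.7022*b - 18.26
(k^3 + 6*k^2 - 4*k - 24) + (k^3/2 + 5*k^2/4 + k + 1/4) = 3*k^3/2 + 29*k^2/4 - 3*k - 95/4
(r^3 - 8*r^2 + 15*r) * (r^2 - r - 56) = r^5 - 9*r^4 - 33*r^3 + 433*r^2 - 840*r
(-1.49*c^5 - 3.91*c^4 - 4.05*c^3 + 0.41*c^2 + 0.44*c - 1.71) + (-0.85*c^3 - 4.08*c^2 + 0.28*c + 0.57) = -1.49*c^5 - 3.91*c^4 - 4.9*c^3 - 3.67*c^2 + 0.72*c - 1.14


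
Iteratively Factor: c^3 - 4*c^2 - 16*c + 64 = (c - 4)*(c^2 - 16) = (c - 4)^2*(c + 4)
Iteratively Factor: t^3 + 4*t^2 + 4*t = (t)*(t^2 + 4*t + 4) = t*(t + 2)*(t + 2)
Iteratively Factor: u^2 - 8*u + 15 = (u - 3)*(u - 5)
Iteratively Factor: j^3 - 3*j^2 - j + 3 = (j - 1)*(j^2 - 2*j - 3) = (j - 1)*(j + 1)*(j - 3)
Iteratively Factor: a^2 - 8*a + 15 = (a - 5)*(a - 3)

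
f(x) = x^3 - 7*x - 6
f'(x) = 3*x^2 - 7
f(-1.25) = 0.80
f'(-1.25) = -2.31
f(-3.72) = -31.44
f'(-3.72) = 34.52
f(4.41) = 48.90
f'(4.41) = 51.34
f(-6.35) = -217.60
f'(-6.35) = 113.97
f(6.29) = 198.83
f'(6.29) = 111.69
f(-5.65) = -146.81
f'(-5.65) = 88.77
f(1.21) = -12.70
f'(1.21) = -2.61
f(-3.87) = -36.87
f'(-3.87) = 37.93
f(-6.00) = -180.00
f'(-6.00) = 101.00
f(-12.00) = -1650.00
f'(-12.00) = 425.00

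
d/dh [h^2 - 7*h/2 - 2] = 2*h - 7/2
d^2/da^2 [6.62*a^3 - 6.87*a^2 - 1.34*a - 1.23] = 39.72*a - 13.74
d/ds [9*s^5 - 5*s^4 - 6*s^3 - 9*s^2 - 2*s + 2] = 45*s^4 - 20*s^3 - 18*s^2 - 18*s - 2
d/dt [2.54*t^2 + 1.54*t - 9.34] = 5.08*t + 1.54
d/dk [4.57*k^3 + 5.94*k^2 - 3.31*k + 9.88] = 13.71*k^2 + 11.88*k - 3.31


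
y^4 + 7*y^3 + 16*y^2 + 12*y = y*(y + 2)^2*(y + 3)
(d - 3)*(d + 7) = d^2 + 4*d - 21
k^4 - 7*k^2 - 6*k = k*(k - 3)*(k + 1)*(k + 2)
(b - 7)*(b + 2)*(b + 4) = b^3 - b^2 - 34*b - 56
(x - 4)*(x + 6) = x^2 + 2*x - 24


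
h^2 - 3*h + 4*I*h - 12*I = (h - 3)*(h + 4*I)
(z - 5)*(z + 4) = z^2 - z - 20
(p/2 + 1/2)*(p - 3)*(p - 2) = p^3/2 - 2*p^2 + p/2 + 3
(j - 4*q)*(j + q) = j^2 - 3*j*q - 4*q^2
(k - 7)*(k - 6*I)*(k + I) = k^3 - 7*k^2 - 5*I*k^2 + 6*k + 35*I*k - 42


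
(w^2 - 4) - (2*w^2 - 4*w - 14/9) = -w^2 + 4*w - 22/9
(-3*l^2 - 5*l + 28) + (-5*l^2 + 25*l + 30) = -8*l^2 + 20*l + 58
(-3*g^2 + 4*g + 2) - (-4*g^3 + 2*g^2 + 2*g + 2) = 4*g^3 - 5*g^2 + 2*g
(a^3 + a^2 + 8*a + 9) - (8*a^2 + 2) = a^3 - 7*a^2 + 8*a + 7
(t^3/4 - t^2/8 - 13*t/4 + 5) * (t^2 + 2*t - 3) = t^5/4 + 3*t^4/8 - 17*t^3/4 - 9*t^2/8 + 79*t/4 - 15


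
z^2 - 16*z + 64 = (z - 8)^2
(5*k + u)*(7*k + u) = 35*k^2 + 12*k*u + u^2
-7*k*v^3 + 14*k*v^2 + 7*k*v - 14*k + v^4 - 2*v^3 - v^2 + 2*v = (-7*k + v)*(v - 2)*(v - 1)*(v + 1)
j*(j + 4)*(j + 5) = j^3 + 9*j^2 + 20*j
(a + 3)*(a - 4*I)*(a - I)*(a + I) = a^4 + 3*a^3 - 4*I*a^3 + a^2 - 12*I*a^2 + 3*a - 4*I*a - 12*I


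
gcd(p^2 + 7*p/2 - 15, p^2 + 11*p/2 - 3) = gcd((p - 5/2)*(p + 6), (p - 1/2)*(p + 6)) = p + 6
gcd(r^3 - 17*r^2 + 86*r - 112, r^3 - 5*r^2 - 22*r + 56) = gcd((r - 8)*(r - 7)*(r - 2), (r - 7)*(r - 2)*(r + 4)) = r^2 - 9*r + 14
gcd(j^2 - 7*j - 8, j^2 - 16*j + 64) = j - 8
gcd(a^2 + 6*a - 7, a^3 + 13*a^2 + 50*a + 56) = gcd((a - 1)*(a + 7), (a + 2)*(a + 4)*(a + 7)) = a + 7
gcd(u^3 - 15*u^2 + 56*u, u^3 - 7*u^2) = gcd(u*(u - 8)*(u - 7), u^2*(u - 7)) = u^2 - 7*u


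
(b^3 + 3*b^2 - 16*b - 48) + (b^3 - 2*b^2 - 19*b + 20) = 2*b^3 + b^2 - 35*b - 28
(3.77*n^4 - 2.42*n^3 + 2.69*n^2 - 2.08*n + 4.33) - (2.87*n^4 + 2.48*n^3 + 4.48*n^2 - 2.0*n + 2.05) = 0.9*n^4 - 4.9*n^3 - 1.79*n^2 - 0.0800000000000001*n + 2.28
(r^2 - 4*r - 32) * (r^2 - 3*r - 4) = r^4 - 7*r^3 - 24*r^2 + 112*r + 128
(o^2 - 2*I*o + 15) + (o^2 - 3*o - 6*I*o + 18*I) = 2*o^2 - 3*o - 8*I*o + 15 + 18*I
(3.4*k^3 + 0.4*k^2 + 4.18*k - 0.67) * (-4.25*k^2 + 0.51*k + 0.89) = -14.45*k^5 + 0.0339999999999998*k^4 - 14.535*k^3 + 5.3353*k^2 + 3.3785*k - 0.5963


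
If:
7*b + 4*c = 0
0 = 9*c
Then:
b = 0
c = 0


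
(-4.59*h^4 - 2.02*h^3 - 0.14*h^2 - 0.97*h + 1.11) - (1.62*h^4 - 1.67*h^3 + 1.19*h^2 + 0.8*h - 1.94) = -6.21*h^4 - 0.35*h^3 - 1.33*h^2 - 1.77*h + 3.05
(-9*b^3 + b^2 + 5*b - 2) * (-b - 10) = 9*b^4 + 89*b^3 - 15*b^2 - 48*b + 20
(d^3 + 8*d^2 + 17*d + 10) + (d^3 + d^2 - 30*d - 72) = 2*d^3 + 9*d^2 - 13*d - 62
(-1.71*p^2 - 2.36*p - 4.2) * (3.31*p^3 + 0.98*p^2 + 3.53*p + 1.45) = -5.6601*p^5 - 9.4874*p^4 - 22.2511*p^3 - 14.9263*p^2 - 18.248*p - 6.09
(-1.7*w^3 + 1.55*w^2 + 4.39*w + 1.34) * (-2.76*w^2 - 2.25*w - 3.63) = 4.692*w^5 - 0.453*w^4 - 9.4329*w^3 - 19.2024*w^2 - 18.9507*w - 4.8642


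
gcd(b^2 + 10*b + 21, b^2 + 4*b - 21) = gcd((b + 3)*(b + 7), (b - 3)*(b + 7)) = b + 7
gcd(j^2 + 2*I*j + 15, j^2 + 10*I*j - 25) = j + 5*I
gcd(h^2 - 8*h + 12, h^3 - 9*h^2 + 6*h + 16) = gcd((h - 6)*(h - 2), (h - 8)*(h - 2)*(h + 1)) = h - 2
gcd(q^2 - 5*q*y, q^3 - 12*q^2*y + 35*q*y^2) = -q^2 + 5*q*y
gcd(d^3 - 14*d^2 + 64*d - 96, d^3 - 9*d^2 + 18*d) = d - 6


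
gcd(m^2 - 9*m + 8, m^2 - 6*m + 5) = m - 1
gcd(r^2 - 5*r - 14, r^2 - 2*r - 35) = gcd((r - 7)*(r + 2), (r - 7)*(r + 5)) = r - 7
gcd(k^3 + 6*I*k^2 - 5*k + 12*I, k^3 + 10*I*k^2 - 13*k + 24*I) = k^2 + 2*I*k + 3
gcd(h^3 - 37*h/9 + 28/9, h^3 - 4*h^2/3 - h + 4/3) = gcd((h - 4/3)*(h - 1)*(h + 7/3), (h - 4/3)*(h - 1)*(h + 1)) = h^2 - 7*h/3 + 4/3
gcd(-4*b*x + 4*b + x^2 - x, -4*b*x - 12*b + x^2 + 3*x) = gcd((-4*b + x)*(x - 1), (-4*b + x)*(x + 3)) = -4*b + x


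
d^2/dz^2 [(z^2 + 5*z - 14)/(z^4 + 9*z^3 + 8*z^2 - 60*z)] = 2*(3*z^5 + 75*z^4 + 707*z^3 + 3171*z^2 + 6930*z + 6300)/(z^3*(z^6 + 33*z^5 + 453*z^4 + 3311*z^3 + 13590*z^2 + 29700*z + 27000))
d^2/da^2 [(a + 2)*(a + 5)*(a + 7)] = 6*a + 28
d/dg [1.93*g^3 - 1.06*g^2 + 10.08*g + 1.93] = 5.79*g^2 - 2.12*g + 10.08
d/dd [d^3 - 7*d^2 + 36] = d*(3*d - 14)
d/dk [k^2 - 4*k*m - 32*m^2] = 2*k - 4*m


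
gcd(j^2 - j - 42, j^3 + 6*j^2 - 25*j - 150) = j + 6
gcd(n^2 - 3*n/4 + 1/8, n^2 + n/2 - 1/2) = n - 1/2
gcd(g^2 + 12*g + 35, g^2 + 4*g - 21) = g + 7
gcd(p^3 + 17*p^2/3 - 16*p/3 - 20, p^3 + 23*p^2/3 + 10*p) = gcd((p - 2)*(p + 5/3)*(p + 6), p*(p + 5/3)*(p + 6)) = p^2 + 23*p/3 + 10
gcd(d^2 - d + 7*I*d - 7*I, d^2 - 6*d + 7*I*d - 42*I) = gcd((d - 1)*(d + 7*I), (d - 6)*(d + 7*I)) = d + 7*I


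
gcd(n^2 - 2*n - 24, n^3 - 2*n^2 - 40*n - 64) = n + 4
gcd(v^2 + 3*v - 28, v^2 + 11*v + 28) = v + 7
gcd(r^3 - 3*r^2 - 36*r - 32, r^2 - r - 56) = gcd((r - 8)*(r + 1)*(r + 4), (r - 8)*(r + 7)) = r - 8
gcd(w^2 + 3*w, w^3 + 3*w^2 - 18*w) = w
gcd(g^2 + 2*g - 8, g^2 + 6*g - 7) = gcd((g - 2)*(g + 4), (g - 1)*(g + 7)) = 1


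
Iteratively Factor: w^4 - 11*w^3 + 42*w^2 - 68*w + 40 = (w - 2)*(w^3 - 9*w^2 + 24*w - 20) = (w - 2)^2*(w^2 - 7*w + 10) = (w - 2)^3*(w - 5)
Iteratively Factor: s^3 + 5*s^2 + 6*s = (s + 2)*(s^2 + 3*s) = (s + 2)*(s + 3)*(s)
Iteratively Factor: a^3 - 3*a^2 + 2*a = (a - 1)*(a^2 - 2*a) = (a - 2)*(a - 1)*(a)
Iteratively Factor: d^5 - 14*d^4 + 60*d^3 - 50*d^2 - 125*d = (d - 5)*(d^4 - 9*d^3 + 15*d^2 + 25*d) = (d - 5)^2*(d^3 - 4*d^2 - 5*d) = (d - 5)^3*(d^2 + d) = d*(d - 5)^3*(d + 1)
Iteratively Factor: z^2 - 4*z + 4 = (z - 2)*(z - 2)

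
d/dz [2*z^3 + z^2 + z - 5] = 6*z^2 + 2*z + 1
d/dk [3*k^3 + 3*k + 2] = 9*k^2 + 3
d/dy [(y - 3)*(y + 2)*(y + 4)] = 3*y^2 + 6*y - 10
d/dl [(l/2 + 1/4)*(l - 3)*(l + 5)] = 3*l^2/2 + 5*l/2 - 7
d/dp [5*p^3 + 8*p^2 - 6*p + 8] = 15*p^2 + 16*p - 6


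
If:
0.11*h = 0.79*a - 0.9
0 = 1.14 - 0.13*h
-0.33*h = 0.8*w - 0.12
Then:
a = 2.36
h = 8.77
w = -3.47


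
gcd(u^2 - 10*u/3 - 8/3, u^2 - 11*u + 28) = u - 4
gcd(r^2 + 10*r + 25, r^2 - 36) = 1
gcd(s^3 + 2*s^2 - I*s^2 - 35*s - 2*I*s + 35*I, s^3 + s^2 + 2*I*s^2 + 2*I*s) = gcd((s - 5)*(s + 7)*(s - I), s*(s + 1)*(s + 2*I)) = 1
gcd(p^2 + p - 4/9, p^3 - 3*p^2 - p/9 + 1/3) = p - 1/3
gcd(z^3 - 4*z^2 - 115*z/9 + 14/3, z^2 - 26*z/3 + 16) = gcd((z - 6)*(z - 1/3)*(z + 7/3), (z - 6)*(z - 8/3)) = z - 6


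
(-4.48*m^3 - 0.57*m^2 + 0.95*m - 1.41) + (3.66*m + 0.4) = -4.48*m^3 - 0.57*m^2 + 4.61*m - 1.01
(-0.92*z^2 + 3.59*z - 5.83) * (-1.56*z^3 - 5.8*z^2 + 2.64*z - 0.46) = 1.4352*z^5 - 0.264399999999999*z^4 - 14.156*z^3 + 43.7148*z^2 - 17.0426*z + 2.6818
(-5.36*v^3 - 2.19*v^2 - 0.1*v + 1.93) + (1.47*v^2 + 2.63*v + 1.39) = -5.36*v^3 - 0.72*v^2 + 2.53*v + 3.32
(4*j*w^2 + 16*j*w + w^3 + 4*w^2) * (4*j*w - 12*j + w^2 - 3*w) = 16*j^2*w^3 + 16*j^2*w^2 - 192*j^2*w + 8*j*w^4 + 8*j*w^3 - 96*j*w^2 + w^5 + w^4 - 12*w^3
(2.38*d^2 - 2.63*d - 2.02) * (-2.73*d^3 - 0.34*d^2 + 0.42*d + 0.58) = -6.4974*d^5 + 6.3707*d^4 + 7.4084*d^3 + 0.9626*d^2 - 2.3738*d - 1.1716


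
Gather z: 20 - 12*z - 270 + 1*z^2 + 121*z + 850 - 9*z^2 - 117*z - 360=-8*z^2 - 8*z + 240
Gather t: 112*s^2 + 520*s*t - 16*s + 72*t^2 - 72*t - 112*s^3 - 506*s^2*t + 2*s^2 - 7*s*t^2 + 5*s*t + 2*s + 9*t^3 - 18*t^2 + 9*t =-112*s^3 + 114*s^2 - 14*s + 9*t^3 + t^2*(54 - 7*s) + t*(-506*s^2 + 525*s - 63)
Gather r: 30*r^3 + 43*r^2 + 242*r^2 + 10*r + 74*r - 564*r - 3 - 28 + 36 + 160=30*r^3 + 285*r^2 - 480*r + 165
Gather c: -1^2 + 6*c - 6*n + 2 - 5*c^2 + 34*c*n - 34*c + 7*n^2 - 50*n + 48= -5*c^2 + c*(34*n - 28) + 7*n^2 - 56*n + 49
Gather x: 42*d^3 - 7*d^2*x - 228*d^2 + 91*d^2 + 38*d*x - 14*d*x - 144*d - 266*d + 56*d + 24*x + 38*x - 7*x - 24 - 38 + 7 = 42*d^3 - 137*d^2 - 354*d + x*(-7*d^2 + 24*d + 55) - 55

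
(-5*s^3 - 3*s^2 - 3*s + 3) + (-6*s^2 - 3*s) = -5*s^3 - 9*s^2 - 6*s + 3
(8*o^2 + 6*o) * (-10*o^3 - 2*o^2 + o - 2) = -80*o^5 - 76*o^4 - 4*o^3 - 10*o^2 - 12*o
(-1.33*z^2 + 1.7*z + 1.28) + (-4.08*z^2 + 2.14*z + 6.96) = -5.41*z^2 + 3.84*z + 8.24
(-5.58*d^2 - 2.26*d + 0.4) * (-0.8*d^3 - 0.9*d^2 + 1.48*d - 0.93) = 4.464*d^5 + 6.83*d^4 - 6.5444*d^3 + 1.4846*d^2 + 2.6938*d - 0.372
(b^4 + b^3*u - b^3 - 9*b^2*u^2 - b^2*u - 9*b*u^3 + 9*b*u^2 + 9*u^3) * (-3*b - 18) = -3*b^5 - 3*b^4*u - 15*b^4 + 27*b^3*u^2 - 15*b^3*u + 18*b^3 + 27*b^2*u^3 + 135*b^2*u^2 + 18*b^2*u + 135*b*u^3 - 162*b*u^2 - 162*u^3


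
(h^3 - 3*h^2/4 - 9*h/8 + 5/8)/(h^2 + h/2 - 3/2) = (8*h^3 - 6*h^2 - 9*h + 5)/(4*(2*h^2 + h - 3))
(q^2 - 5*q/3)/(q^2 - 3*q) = (q - 5/3)/(q - 3)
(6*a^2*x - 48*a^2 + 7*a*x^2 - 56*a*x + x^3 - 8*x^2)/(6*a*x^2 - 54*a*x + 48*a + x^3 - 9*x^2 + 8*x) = (a + x)/(x - 1)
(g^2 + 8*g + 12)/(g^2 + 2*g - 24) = (g + 2)/(g - 4)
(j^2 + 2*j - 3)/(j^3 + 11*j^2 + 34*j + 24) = (j^2 + 2*j - 3)/(j^3 + 11*j^2 + 34*j + 24)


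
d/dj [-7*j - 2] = -7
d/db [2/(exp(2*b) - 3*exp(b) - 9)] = (6 - 4*exp(b))*exp(b)/(-exp(2*b) + 3*exp(b) + 9)^2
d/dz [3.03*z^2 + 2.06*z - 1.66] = 6.06*z + 2.06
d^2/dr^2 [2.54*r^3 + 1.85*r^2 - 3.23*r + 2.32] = 15.24*r + 3.7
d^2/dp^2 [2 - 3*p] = 0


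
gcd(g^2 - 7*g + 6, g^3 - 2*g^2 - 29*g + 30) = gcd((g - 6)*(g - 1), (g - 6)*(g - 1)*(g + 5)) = g^2 - 7*g + 6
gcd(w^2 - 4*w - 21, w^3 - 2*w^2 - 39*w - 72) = w + 3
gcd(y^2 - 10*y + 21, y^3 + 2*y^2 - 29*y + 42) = y - 3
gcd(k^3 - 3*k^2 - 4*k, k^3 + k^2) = k^2 + k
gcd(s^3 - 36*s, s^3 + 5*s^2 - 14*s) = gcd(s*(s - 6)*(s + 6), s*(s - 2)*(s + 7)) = s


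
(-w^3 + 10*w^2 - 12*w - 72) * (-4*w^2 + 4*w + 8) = 4*w^5 - 44*w^4 + 80*w^3 + 320*w^2 - 384*w - 576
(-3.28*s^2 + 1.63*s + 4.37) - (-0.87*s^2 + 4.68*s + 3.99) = -2.41*s^2 - 3.05*s + 0.38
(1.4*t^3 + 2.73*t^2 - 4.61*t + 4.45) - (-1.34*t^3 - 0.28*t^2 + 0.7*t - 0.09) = 2.74*t^3 + 3.01*t^2 - 5.31*t + 4.54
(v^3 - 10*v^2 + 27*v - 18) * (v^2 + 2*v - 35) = v^5 - 8*v^4 - 28*v^3 + 386*v^2 - 981*v + 630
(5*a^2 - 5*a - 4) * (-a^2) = -5*a^4 + 5*a^3 + 4*a^2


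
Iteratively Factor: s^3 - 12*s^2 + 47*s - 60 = (s - 4)*(s^2 - 8*s + 15) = (s - 4)*(s - 3)*(s - 5)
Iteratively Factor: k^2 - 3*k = (k)*(k - 3)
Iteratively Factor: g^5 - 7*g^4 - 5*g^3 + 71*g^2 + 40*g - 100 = (g - 5)*(g^4 - 2*g^3 - 15*g^2 - 4*g + 20) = (g - 5)*(g + 2)*(g^3 - 4*g^2 - 7*g + 10) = (g - 5)*(g - 1)*(g + 2)*(g^2 - 3*g - 10) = (g - 5)^2*(g - 1)*(g + 2)*(g + 2)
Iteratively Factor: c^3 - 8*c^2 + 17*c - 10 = (c - 2)*(c^2 - 6*c + 5) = (c - 5)*(c - 2)*(c - 1)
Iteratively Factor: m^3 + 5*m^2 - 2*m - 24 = (m + 3)*(m^2 + 2*m - 8) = (m - 2)*(m + 3)*(m + 4)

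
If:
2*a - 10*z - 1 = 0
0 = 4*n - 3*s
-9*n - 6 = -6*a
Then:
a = 5*z + 1/2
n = 10*z/3 - 1/3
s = 40*z/9 - 4/9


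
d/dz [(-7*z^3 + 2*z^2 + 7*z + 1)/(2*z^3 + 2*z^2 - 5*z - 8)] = 3*(-6*z^4 + 14*z^3 + 46*z^2 - 12*z - 17)/(4*z^6 + 8*z^5 - 16*z^4 - 52*z^3 - 7*z^2 + 80*z + 64)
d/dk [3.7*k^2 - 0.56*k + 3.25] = 7.4*k - 0.56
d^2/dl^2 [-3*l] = 0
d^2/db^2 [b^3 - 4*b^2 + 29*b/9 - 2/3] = 6*b - 8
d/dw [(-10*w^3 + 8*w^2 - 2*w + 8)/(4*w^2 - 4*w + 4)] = (-5*w^4 + 10*w^3 - 18*w^2 + 3)/(2*(w^4 - 2*w^3 + 3*w^2 - 2*w + 1))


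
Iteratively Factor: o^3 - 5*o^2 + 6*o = (o)*(o^2 - 5*o + 6) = o*(o - 3)*(o - 2)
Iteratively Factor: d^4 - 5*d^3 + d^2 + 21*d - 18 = (d - 3)*(d^3 - 2*d^2 - 5*d + 6) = (d - 3)*(d + 2)*(d^2 - 4*d + 3) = (d - 3)*(d - 1)*(d + 2)*(d - 3)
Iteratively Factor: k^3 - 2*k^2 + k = (k - 1)*(k^2 - k) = k*(k - 1)*(k - 1)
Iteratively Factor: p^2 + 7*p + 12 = (p + 3)*(p + 4)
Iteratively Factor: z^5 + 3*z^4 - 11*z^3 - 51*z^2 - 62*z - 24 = (z + 1)*(z^4 + 2*z^3 - 13*z^2 - 38*z - 24) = (z + 1)^2*(z^3 + z^2 - 14*z - 24) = (z + 1)^2*(z + 3)*(z^2 - 2*z - 8) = (z - 4)*(z + 1)^2*(z + 3)*(z + 2)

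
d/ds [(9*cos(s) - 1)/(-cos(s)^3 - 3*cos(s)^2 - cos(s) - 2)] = (-18*cos(s)^3 - 24*cos(s)^2 + 6*cos(s) + 19)*sin(s)/(cos(s)^3 + 3*cos(s)^2 + cos(s) + 2)^2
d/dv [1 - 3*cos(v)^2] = 3*sin(2*v)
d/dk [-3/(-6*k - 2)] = -9/(2*(3*k + 1)^2)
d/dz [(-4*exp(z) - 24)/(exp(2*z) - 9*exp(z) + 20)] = 4*((exp(z) + 6)*(2*exp(z) - 9) - exp(2*z) + 9*exp(z) - 20)*exp(z)/(exp(2*z) - 9*exp(z) + 20)^2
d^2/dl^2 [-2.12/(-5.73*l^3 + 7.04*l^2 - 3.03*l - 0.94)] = ((29.8496 - 72.8856*l)*(5.73*l^3 - 7.04*l^2 + 3.03*l + 0.94) + 2.12*(17.19*l^2 - 14.08*l + 3.03)*(34.38*l^2 - 28.16*l + 6.06))/(5.73*l^3 - 7.04*l^2 + 3.03*l + 0.94)^3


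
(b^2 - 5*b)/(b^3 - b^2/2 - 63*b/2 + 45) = 2*b/(2*b^2 + 9*b - 18)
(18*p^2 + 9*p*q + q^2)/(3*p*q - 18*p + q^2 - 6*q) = (6*p + q)/(q - 6)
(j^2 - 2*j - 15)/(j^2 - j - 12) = (j - 5)/(j - 4)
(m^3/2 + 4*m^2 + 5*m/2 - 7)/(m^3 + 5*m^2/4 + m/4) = 2*(m^3 + 8*m^2 + 5*m - 14)/(m*(4*m^2 + 5*m + 1))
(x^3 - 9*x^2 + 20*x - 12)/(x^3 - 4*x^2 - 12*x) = (x^2 - 3*x + 2)/(x*(x + 2))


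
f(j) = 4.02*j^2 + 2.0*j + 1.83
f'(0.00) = 2.00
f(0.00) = 1.83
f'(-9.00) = -70.36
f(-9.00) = 309.45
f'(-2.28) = -16.33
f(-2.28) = 18.17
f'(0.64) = 7.15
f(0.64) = 4.76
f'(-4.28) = -32.41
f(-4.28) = 66.91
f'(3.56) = 30.62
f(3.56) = 59.90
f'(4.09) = 34.88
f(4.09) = 77.26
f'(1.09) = 10.76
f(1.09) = 8.79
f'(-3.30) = -24.53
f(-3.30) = 39.01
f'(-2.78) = -20.35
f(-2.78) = 27.34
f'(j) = 8.04*j + 2.0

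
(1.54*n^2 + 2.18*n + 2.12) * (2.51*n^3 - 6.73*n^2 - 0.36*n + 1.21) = 3.8654*n^5 - 4.8924*n^4 - 9.9046*n^3 - 13.189*n^2 + 1.8746*n + 2.5652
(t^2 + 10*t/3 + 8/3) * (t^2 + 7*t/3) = t^4 + 17*t^3/3 + 94*t^2/9 + 56*t/9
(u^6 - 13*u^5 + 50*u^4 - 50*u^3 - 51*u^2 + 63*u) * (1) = u^6 - 13*u^5 + 50*u^4 - 50*u^3 - 51*u^2 + 63*u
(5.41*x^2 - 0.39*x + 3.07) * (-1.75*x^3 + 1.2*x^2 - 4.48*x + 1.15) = -9.4675*x^5 + 7.1745*x^4 - 30.0773*x^3 + 11.6527*x^2 - 14.2021*x + 3.5305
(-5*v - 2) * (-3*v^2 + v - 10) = 15*v^3 + v^2 + 48*v + 20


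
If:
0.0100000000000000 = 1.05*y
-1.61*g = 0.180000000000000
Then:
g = -0.11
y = 0.01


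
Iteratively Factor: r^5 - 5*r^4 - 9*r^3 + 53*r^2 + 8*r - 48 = (r - 1)*(r^4 - 4*r^3 - 13*r^2 + 40*r + 48) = (r - 1)*(r + 1)*(r^3 - 5*r^2 - 8*r + 48) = (r - 1)*(r + 1)*(r + 3)*(r^2 - 8*r + 16) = (r - 4)*(r - 1)*(r + 1)*(r + 3)*(r - 4)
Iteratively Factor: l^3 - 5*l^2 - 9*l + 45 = (l - 3)*(l^2 - 2*l - 15) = (l - 5)*(l - 3)*(l + 3)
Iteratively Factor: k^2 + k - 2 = (k + 2)*(k - 1)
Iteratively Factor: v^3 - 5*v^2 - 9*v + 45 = (v + 3)*(v^2 - 8*v + 15) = (v - 3)*(v + 3)*(v - 5)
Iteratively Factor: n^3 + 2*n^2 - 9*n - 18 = (n - 3)*(n^2 + 5*n + 6) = (n - 3)*(n + 3)*(n + 2)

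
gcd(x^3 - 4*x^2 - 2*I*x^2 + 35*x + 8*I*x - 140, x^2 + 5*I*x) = x + 5*I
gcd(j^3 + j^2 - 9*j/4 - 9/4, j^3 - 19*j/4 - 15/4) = j^2 + 5*j/2 + 3/2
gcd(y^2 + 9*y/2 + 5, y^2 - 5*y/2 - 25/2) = y + 5/2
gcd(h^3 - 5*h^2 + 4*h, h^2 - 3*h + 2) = h - 1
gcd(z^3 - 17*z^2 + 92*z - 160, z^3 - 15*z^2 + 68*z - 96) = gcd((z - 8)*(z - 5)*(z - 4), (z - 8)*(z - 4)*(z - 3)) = z^2 - 12*z + 32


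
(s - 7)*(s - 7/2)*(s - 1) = s^3 - 23*s^2/2 + 35*s - 49/2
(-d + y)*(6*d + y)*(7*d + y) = -42*d^3 + 29*d^2*y + 12*d*y^2 + y^3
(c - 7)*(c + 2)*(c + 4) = c^3 - c^2 - 34*c - 56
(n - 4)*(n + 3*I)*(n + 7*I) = n^3 - 4*n^2 + 10*I*n^2 - 21*n - 40*I*n + 84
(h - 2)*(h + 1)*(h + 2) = h^3 + h^2 - 4*h - 4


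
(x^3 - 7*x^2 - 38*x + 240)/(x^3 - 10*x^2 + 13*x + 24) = (x^2 + x - 30)/(x^2 - 2*x - 3)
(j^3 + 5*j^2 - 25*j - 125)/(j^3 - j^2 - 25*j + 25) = (j + 5)/(j - 1)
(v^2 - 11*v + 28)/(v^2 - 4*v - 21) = (v - 4)/(v + 3)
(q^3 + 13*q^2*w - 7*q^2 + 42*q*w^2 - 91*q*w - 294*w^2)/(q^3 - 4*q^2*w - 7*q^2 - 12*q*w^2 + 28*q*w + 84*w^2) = (q^2 + 13*q*w + 42*w^2)/(q^2 - 4*q*w - 12*w^2)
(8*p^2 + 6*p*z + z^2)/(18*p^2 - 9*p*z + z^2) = (8*p^2 + 6*p*z + z^2)/(18*p^2 - 9*p*z + z^2)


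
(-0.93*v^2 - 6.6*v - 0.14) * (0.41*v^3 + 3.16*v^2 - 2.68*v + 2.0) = -0.3813*v^5 - 5.6448*v^4 - 18.421*v^3 + 15.3856*v^2 - 12.8248*v - 0.28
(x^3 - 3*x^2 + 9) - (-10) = x^3 - 3*x^2 + 19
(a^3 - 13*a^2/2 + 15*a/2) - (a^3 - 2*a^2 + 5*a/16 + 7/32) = -9*a^2/2 + 115*a/16 - 7/32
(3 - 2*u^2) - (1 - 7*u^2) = 5*u^2 + 2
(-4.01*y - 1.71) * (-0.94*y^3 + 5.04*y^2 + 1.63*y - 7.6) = 3.7694*y^4 - 18.603*y^3 - 15.1547*y^2 + 27.6887*y + 12.996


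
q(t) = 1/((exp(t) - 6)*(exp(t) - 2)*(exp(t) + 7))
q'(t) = -exp(t)/((exp(t) - 6)*(exp(t) - 2)*(exp(t) + 7)^2) - exp(t)/((exp(t) - 6)*(exp(t) - 2)^2*(exp(t) + 7)) - exp(t)/((exp(t) - 6)^2*(exp(t) - 2)*(exp(t) + 7)) = (-(exp(t) - 6)*(exp(t) - 2) - (exp(t) - 6)*(exp(t) + 7) - (exp(t) - 2)*(exp(t) + 7))*exp(t)/((exp(t) - 6)^2*(exp(t) - 2)^2*(exp(t) + 7)^2)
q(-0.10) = 0.02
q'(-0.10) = 0.02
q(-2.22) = 0.01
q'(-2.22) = 0.00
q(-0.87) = 0.02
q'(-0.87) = 0.00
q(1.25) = -0.03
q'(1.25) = 0.03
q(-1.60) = 0.01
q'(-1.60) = 0.00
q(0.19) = 0.03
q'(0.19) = 0.05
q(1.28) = -0.02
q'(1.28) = 0.03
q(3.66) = 0.00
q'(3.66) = -0.00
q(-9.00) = 0.01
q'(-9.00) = 0.00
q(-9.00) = 0.01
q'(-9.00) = 0.00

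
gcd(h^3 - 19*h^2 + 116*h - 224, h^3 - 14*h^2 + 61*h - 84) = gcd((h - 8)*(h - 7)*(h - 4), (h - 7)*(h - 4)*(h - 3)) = h^2 - 11*h + 28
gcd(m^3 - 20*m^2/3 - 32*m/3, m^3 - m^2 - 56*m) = m^2 - 8*m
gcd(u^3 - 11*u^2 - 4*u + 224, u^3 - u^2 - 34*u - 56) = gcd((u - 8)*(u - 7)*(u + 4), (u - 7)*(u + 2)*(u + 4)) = u^2 - 3*u - 28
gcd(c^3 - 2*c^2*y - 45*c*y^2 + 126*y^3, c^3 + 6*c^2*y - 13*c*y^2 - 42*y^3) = -c^2 - 4*c*y + 21*y^2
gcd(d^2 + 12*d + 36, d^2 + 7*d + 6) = d + 6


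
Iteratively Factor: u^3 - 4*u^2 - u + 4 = (u + 1)*(u^2 - 5*u + 4) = (u - 4)*(u + 1)*(u - 1)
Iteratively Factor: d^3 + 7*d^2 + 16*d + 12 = (d + 2)*(d^2 + 5*d + 6) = (d + 2)^2*(d + 3)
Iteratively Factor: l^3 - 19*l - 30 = (l - 5)*(l^2 + 5*l + 6) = (l - 5)*(l + 2)*(l + 3)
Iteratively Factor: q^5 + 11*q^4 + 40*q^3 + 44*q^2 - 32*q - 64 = (q + 4)*(q^4 + 7*q^3 + 12*q^2 - 4*q - 16) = (q + 2)*(q + 4)*(q^3 + 5*q^2 + 2*q - 8) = (q + 2)^2*(q + 4)*(q^2 + 3*q - 4) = (q - 1)*(q + 2)^2*(q + 4)*(q + 4)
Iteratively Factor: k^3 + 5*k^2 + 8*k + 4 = (k + 2)*(k^2 + 3*k + 2) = (k + 2)^2*(k + 1)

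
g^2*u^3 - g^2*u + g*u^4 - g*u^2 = u*(g + u)*(u - 1)*(g*u + g)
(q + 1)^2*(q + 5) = q^3 + 7*q^2 + 11*q + 5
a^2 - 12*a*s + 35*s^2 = (a - 7*s)*(a - 5*s)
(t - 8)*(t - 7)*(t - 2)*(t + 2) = t^4 - 15*t^3 + 52*t^2 + 60*t - 224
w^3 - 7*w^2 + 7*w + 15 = (w - 5)*(w - 3)*(w + 1)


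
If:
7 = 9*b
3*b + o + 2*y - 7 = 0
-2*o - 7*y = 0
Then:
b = 7/9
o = 98/9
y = -28/9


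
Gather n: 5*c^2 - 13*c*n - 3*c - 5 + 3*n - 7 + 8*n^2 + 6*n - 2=5*c^2 - 3*c + 8*n^2 + n*(9 - 13*c) - 14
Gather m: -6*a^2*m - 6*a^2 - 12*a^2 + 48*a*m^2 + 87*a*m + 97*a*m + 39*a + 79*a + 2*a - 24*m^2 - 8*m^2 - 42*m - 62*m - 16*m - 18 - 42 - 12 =-18*a^2 + 120*a + m^2*(48*a - 32) + m*(-6*a^2 + 184*a - 120) - 72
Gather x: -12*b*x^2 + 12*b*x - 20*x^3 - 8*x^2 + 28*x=-20*x^3 + x^2*(-12*b - 8) + x*(12*b + 28)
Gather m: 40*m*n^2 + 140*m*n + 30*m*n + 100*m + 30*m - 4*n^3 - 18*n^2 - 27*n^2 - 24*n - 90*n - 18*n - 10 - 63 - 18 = m*(40*n^2 + 170*n + 130) - 4*n^3 - 45*n^2 - 132*n - 91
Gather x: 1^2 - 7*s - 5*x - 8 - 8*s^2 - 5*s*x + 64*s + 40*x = -8*s^2 + 57*s + x*(35 - 5*s) - 7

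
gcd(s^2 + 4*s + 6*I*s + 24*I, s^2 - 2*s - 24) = s + 4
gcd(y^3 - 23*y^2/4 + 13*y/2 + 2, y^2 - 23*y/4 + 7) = y - 4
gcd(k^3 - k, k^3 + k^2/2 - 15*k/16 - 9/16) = k - 1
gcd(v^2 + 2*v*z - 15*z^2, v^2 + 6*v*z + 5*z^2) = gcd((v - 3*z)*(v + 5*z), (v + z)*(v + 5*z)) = v + 5*z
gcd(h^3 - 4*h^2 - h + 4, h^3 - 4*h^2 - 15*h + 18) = h - 1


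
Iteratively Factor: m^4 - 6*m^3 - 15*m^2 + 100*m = (m - 5)*(m^3 - m^2 - 20*m) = m*(m - 5)*(m^2 - m - 20) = m*(m - 5)^2*(m + 4)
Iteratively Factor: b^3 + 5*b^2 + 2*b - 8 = (b + 2)*(b^2 + 3*b - 4) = (b + 2)*(b + 4)*(b - 1)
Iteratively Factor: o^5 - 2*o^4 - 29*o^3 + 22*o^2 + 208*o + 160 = (o + 2)*(o^4 - 4*o^3 - 21*o^2 + 64*o + 80) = (o + 2)*(o + 4)*(o^3 - 8*o^2 + 11*o + 20) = (o - 4)*(o + 2)*(o + 4)*(o^2 - 4*o - 5) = (o - 4)*(o + 1)*(o + 2)*(o + 4)*(o - 5)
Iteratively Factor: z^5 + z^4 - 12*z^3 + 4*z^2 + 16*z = (z - 2)*(z^4 + 3*z^3 - 6*z^2 - 8*z) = z*(z - 2)*(z^3 + 3*z^2 - 6*z - 8) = z*(z - 2)^2*(z^2 + 5*z + 4) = z*(z - 2)^2*(z + 1)*(z + 4)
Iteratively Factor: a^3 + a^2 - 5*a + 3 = (a - 1)*(a^2 + 2*a - 3) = (a - 1)^2*(a + 3)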